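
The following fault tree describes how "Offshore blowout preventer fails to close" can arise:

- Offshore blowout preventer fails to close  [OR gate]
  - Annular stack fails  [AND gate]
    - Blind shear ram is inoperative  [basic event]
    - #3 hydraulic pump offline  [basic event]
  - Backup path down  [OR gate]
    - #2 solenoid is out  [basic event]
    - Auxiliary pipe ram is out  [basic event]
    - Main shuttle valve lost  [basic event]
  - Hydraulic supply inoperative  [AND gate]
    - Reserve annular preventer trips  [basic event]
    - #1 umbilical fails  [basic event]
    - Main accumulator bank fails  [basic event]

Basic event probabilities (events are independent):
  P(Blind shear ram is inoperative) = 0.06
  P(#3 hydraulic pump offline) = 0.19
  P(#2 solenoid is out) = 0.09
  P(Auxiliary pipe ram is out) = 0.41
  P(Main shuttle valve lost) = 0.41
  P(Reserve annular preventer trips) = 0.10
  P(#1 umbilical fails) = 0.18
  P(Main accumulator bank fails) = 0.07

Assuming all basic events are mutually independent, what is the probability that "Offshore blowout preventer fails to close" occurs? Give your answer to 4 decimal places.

P(Annular stack fails) [AND] = 0.06 × 0.19 = 0.011400
P(Backup path down) [OR] = 1 − (1−0.09) × (1−0.41) × (1−0.41) = 0.683229
P(Hydraulic supply inoperative) [AND] = 0.10 × 0.18 × 0.07 = 0.001260
P(Offshore blowout preventer fails to close) [OR] = 1 − (1−0.011400) × (1−0.683229) × (1−0.001260) = 0.687235
Rounded to 4 decimal places: P(Offshore blowout preventer fails to close) ≈ 0.6872.

0.6872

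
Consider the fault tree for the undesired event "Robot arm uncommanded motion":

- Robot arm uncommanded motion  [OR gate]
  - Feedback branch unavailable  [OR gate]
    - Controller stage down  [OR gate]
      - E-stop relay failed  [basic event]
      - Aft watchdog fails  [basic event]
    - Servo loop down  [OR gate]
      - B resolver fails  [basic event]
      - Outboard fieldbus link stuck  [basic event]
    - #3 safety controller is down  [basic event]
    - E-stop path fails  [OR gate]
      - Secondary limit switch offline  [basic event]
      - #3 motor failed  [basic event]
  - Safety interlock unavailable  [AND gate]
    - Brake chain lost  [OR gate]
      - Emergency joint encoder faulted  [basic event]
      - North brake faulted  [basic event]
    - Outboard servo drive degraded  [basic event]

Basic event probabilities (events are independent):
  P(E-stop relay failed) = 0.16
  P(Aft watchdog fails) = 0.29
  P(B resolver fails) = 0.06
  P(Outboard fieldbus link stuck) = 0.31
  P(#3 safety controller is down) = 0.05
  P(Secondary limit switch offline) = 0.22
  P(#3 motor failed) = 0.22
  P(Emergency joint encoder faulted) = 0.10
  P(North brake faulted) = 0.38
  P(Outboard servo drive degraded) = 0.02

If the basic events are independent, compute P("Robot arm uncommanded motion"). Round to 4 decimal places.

0.7784

P(Controller stage down) [OR] = 1 − (1−0.16) × (1−0.29) = 0.403600
P(Servo loop down) [OR] = 1 − (1−0.06) × (1−0.31) = 0.351400
P(E-stop path fails) [OR] = 1 − (1−0.22) × (1−0.22) = 0.391600
P(Feedback branch unavailable) [OR] = 1 − (1−0.403600) × (1−0.351400) × (1−0.05) × (1−0.391600) = 0.776423
P(Brake chain lost) [OR] = 1 − (1−0.10) × (1−0.38) = 0.442000
P(Safety interlock unavailable) [AND] = 0.442000 × 0.02 = 0.008840
P(Robot arm uncommanded motion) [OR] = 1 − (1−0.776423) × (1−0.008840) = 0.778399
Rounded to 4 decimal places: P(Robot arm uncommanded motion) ≈ 0.7784.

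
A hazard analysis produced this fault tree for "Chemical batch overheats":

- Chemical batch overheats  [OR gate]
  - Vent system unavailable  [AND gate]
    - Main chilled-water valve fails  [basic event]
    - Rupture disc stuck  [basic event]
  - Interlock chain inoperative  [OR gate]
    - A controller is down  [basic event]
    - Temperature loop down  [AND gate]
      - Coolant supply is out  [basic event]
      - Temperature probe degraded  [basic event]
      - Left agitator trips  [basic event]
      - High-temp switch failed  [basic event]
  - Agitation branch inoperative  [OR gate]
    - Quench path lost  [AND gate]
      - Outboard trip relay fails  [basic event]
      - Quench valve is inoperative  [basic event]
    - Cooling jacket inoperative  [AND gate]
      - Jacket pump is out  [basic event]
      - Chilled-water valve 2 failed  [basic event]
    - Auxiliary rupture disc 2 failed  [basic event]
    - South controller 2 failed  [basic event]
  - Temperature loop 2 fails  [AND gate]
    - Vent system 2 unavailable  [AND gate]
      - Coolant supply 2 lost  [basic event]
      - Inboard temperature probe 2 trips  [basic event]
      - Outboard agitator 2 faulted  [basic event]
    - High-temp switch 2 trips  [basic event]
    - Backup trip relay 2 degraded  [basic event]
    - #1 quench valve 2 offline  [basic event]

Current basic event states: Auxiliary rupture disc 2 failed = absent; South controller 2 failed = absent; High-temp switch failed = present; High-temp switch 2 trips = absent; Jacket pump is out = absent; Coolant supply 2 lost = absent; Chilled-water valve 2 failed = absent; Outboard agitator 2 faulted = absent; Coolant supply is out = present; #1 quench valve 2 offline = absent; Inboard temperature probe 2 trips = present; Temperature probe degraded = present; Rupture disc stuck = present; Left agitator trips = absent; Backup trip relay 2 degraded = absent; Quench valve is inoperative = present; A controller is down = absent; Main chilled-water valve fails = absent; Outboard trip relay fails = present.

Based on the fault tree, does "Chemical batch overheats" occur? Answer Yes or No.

Vent system unavailable [AND]: Main chilled-water valve fails=not, Rupture disc stuck=occurs → not all inputs occur → does not occur.
Temperature loop down [AND]: Coolant supply is out=occurs, Temperature probe degraded=occurs, Left agitator trips=not, High-temp switch failed=occurs → not all inputs occur → does not occur.
Interlock chain inoperative [OR]: A controller is down=not, Temperature loop down=not → no input occurs → does not occur.
Quench path lost [AND]: Outboard trip relay fails=occurs, Quench valve is inoperative=occurs → all inputs occur → occurs.
Cooling jacket inoperative [AND]: Jacket pump is out=not, Chilled-water valve 2 failed=not → not all inputs occur → does not occur.
Agitation branch inoperative [OR]: Quench path lost=occurs, Cooling jacket inoperative=not, Auxiliary rupture disc 2 failed=not, South controller 2 failed=not → at least one input occurs → occurs.
Vent system 2 unavailable [AND]: Coolant supply 2 lost=not, Inboard temperature probe 2 trips=occurs, Outboard agitator 2 faulted=not → not all inputs occur → does not occur.
Temperature loop 2 fails [AND]: Vent system 2 unavailable=not, High-temp switch 2 trips=not, Backup trip relay 2 degraded=not, #1 quench valve 2 offline=not → not all inputs occur → does not occur.
Chemical batch overheats [OR]: Vent system unavailable=not, Interlock chain inoperative=not, Agitation branch inoperative=occurs, Temperature loop 2 fails=not → at least one input occurs → occurs.

Yes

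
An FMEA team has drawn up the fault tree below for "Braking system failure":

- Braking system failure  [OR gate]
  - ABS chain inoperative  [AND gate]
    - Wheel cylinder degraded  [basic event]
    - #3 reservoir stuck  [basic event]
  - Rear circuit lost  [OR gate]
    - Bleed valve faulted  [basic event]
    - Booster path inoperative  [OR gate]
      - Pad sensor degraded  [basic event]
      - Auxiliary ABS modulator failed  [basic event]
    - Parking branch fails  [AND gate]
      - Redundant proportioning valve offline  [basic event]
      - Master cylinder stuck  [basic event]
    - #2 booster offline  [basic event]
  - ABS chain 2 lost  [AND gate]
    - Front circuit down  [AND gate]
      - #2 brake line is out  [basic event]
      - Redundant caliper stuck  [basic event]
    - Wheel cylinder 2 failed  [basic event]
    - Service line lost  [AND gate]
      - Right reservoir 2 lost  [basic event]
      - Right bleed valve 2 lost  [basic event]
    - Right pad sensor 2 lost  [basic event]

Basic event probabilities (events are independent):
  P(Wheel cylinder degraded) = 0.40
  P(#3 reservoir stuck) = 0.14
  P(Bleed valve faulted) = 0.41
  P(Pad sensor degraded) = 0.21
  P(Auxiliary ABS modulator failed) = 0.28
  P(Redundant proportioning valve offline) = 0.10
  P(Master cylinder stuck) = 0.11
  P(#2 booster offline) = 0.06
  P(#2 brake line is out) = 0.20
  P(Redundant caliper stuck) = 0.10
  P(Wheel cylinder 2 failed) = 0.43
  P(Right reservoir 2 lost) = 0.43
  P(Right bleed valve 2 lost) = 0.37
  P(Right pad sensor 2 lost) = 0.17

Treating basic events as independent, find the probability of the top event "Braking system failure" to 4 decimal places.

0.7056

P(ABS chain inoperative) [AND] = 0.40 × 0.14 = 0.056000
P(Booster path inoperative) [OR] = 1 − (1−0.21) × (1−0.28) = 0.431200
P(Parking branch fails) [AND] = 0.10 × 0.11 = 0.011000
P(Rear circuit lost) [OR] = 1 − (1−0.41) × (1−0.431200) × (1−0.011000) × (1−0.06) = 0.688014
P(Front circuit down) [AND] = 0.20 × 0.10 = 0.020000
P(Service line lost) [AND] = 0.43 × 0.37 = 0.159100
P(ABS chain 2 lost) [AND] = 0.020000 × 0.43 × 0.159100 × 0.17 = 0.000233
P(Braking system failure) [OR] = 1 − (1−0.056000) × (1−0.688014) × (1−0.000233) = 0.705554
Rounded to 4 decimal places: P(Braking system failure) ≈ 0.7056.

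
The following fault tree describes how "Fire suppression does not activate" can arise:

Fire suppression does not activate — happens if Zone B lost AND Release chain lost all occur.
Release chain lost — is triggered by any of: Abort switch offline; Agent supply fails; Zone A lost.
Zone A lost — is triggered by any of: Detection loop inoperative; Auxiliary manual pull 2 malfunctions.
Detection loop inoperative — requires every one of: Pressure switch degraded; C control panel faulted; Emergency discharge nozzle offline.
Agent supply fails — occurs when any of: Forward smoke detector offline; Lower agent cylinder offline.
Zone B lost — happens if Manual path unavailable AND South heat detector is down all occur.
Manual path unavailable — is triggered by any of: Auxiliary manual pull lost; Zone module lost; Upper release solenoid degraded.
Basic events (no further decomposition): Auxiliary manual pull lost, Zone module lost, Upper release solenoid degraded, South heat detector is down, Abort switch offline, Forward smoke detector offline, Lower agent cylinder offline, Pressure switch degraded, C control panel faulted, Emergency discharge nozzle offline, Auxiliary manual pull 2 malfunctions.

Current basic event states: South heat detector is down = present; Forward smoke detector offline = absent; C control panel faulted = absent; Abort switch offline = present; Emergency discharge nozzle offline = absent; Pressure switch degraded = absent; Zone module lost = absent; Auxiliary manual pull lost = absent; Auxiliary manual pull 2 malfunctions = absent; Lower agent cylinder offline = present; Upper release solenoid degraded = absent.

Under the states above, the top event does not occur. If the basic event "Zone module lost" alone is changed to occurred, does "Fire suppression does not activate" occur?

Counterfactual: set "Zone module lost" to occurred.
Manual path unavailable [OR]: Auxiliary manual pull lost=not, Zone module lost=occurs, Upper release solenoid degraded=not → at least one input occurs → occurs.
Zone B lost [AND]: Manual path unavailable=occurs, South heat detector is down=occurs → all inputs occur → occurs.
Agent supply fails [OR]: Forward smoke detector offline=not, Lower agent cylinder offline=occurs → at least one input occurs → occurs.
Detection loop inoperative [AND]: Pressure switch degraded=not, C control panel faulted=not, Emergency discharge nozzle offline=not → not all inputs occur → does not occur.
Zone A lost [OR]: Detection loop inoperative=not, Auxiliary manual pull 2 malfunctions=not → no input occurs → does not occur.
Release chain lost [OR]: Abort switch offline=occurs, Agent supply fails=occurs, Zone A lost=not → at least one input occurs → occurs.
Fire suppression does not activate [AND]: Zone B lost=occurs, Release chain lost=occurs → all inputs occur → occurs.

Yes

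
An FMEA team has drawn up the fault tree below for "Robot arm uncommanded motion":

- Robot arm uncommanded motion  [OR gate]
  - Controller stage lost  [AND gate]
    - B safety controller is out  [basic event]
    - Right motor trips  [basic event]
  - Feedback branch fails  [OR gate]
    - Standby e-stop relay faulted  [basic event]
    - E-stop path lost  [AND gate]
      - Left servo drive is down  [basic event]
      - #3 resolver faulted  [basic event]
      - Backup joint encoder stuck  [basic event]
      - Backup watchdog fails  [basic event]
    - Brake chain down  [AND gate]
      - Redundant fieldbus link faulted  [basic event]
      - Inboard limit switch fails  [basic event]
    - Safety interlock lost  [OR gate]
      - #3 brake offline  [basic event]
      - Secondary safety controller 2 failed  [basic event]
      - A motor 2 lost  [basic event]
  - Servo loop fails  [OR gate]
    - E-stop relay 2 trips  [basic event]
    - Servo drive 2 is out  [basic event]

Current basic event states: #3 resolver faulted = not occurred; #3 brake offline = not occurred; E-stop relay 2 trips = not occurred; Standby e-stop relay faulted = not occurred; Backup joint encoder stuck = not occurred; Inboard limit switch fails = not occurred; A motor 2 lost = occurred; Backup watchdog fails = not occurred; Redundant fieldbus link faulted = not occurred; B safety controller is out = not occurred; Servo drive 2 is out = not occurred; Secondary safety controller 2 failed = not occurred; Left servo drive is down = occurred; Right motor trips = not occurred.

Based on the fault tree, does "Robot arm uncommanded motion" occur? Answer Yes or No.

Yes

Controller stage lost [AND]: B safety controller is out=not, Right motor trips=not → not all inputs occur → does not occur.
E-stop path lost [AND]: Left servo drive is down=occurs, #3 resolver faulted=not, Backup joint encoder stuck=not, Backup watchdog fails=not → not all inputs occur → does not occur.
Brake chain down [AND]: Redundant fieldbus link faulted=not, Inboard limit switch fails=not → not all inputs occur → does not occur.
Safety interlock lost [OR]: #3 brake offline=not, Secondary safety controller 2 failed=not, A motor 2 lost=occurs → at least one input occurs → occurs.
Feedback branch fails [OR]: Standby e-stop relay faulted=not, E-stop path lost=not, Brake chain down=not, Safety interlock lost=occurs → at least one input occurs → occurs.
Servo loop fails [OR]: E-stop relay 2 trips=not, Servo drive 2 is out=not → no input occurs → does not occur.
Robot arm uncommanded motion [OR]: Controller stage lost=not, Feedback branch fails=occurs, Servo loop fails=not → at least one input occurs → occurs.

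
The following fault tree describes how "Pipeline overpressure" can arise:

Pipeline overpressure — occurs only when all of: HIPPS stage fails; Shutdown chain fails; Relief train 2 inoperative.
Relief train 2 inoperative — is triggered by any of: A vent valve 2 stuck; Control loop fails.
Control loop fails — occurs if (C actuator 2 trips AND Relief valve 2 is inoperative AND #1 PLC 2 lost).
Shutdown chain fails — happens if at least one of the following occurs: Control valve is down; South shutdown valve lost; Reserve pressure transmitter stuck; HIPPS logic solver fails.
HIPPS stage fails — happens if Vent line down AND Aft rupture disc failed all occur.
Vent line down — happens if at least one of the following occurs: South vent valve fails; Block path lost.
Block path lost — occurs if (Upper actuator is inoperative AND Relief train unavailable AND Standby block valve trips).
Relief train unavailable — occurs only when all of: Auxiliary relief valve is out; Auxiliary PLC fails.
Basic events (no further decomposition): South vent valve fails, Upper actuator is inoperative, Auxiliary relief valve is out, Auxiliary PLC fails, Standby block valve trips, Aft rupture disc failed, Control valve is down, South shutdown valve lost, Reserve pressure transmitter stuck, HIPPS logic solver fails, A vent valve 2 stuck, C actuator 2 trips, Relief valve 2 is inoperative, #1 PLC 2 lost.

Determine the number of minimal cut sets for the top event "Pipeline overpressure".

16

Relief train unavailable [AND]: one cut set from each child combined → 1 × 1 = 1 cut set(s).
Block path lost [AND]: one cut set from each child combined → 1 × 1 × 1 = 1 cut set(s).
Vent line down [OR]: union of children's cut sets → 2 cut set(s).
HIPPS stage fails [AND]: one cut set from each child combined → 2 × 1 = 2 cut set(s).
Shutdown chain fails [OR]: union of children's cut sets → 4 cut set(s).
Control loop fails [AND]: one cut set from each child combined → 1 × 1 × 1 = 1 cut set(s).
Relief train 2 inoperative [OR]: union of children's cut sets → 2 cut set(s).
Pipeline overpressure [AND]: one cut set from each child combined → 2 × 4 × 2 = 16 cut set(s).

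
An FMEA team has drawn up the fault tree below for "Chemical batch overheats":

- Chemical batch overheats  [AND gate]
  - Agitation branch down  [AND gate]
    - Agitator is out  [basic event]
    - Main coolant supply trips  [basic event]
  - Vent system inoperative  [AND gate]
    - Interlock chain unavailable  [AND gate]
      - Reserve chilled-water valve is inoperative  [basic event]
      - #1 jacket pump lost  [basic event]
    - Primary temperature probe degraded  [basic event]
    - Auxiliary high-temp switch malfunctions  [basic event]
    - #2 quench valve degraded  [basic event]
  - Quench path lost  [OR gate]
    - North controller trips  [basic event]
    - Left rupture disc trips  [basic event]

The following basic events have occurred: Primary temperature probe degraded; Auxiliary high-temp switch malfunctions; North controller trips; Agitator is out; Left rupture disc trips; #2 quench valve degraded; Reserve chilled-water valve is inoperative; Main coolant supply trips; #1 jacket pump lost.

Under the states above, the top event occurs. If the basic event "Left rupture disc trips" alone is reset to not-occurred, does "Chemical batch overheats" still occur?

Yes

Counterfactual: set "Left rupture disc trips" to not occurred.
Agitation branch down [AND]: Agitator is out=occurs, Main coolant supply trips=occurs → all inputs occur → occurs.
Interlock chain unavailable [AND]: Reserve chilled-water valve is inoperative=occurs, #1 jacket pump lost=occurs → all inputs occur → occurs.
Vent system inoperative [AND]: Interlock chain unavailable=occurs, Primary temperature probe degraded=occurs, Auxiliary high-temp switch malfunctions=occurs, #2 quench valve degraded=occurs → all inputs occur → occurs.
Quench path lost [OR]: North controller trips=occurs, Left rupture disc trips=not → at least one input occurs → occurs.
Chemical batch overheats [AND]: Agitation branch down=occurs, Vent system inoperative=occurs, Quench path lost=occurs → all inputs occur → occurs.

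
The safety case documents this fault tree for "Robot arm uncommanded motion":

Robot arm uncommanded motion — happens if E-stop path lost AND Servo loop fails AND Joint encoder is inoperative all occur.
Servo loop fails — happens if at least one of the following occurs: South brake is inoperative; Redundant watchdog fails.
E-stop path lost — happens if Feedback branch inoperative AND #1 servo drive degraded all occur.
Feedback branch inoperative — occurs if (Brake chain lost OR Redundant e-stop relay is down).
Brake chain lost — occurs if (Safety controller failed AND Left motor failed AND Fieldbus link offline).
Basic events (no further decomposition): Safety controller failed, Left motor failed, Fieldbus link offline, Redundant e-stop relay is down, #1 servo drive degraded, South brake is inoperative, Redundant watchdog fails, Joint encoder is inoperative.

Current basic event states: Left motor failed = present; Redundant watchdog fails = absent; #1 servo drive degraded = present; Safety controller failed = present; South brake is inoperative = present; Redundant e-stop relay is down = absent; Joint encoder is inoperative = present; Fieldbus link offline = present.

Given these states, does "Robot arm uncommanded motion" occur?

Yes

Brake chain lost [AND]: Safety controller failed=occurs, Left motor failed=occurs, Fieldbus link offline=occurs → all inputs occur → occurs.
Feedback branch inoperative [OR]: Brake chain lost=occurs, Redundant e-stop relay is down=not → at least one input occurs → occurs.
E-stop path lost [AND]: Feedback branch inoperative=occurs, #1 servo drive degraded=occurs → all inputs occur → occurs.
Servo loop fails [OR]: South brake is inoperative=occurs, Redundant watchdog fails=not → at least one input occurs → occurs.
Robot arm uncommanded motion [AND]: E-stop path lost=occurs, Servo loop fails=occurs, Joint encoder is inoperative=occurs → all inputs occur → occurs.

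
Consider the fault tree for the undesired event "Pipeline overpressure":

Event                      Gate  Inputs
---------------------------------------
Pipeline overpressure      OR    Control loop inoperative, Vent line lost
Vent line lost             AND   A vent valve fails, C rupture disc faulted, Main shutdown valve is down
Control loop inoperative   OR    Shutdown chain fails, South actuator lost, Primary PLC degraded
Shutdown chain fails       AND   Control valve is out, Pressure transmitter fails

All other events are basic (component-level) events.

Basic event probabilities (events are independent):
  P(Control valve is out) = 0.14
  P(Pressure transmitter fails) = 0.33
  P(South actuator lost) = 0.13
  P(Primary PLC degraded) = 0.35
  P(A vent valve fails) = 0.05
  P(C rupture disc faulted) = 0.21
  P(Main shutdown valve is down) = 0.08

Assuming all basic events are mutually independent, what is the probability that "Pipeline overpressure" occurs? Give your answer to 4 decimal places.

P(Shutdown chain fails) [AND] = 0.14 × 0.33 = 0.046200
P(Control loop inoperative) [OR] = 1 − (1−0.046200) × (1−0.13) × (1−0.35) = 0.460626
P(Vent line lost) [AND] = 0.05 × 0.21 × 0.08 = 0.000840
P(Pipeline overpressure) [OR] = 1 − (1−0.460626) × (1−0.000840) = 0.461079
Rounded to 4 decimal places: P(Pipeline overpressure) ≈ 0.4611.

0.4611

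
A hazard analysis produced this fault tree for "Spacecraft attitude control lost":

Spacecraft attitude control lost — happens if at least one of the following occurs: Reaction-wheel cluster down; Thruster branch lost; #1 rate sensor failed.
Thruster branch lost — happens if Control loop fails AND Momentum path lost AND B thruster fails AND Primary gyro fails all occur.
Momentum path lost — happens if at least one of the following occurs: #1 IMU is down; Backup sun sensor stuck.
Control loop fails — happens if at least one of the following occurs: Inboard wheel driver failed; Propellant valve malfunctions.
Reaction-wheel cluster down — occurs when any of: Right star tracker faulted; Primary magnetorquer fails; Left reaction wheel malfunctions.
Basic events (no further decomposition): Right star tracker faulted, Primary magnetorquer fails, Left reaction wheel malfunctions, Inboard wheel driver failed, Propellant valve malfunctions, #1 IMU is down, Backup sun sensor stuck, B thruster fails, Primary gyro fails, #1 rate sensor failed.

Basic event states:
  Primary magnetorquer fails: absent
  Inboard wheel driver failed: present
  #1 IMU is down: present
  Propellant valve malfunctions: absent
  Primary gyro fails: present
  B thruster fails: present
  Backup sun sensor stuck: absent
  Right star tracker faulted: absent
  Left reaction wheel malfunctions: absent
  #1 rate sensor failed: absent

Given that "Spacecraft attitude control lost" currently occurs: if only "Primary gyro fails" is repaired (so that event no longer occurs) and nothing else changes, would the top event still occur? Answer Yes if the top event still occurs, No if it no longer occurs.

No

Counterfactual: set "Primary gyro fails" to not occurred.
Reaction-wheel cluster down [OR]: Right star tracker faulted=not, Primary magnetorquer fails=not, Left reaction wheel malfunctions=not → no input occurs → does not occur.
Control loop fails [OR]: Inboard wheel driver failed=occurs, Propellant valve malfunctions=not → at least one input occurs → occurs.
Momentum path lost [OR]: #1 IMU is down=occurs, Backup sun sensor stuck=not → at least one input occurs → occurs.
Thruster branch lost [AND]: Control loop fails=occurs, Momentum path lost=occurs, B thruster fails=occurs, Primary gyro fails=not → not all inputs occur → does not occur.
Spacecraft attitude control lost [OR]: Reaction-wheel cluster down=not, Thruster branch lost=not, #1 rate sensor failed=not → no input occurs → does not occur.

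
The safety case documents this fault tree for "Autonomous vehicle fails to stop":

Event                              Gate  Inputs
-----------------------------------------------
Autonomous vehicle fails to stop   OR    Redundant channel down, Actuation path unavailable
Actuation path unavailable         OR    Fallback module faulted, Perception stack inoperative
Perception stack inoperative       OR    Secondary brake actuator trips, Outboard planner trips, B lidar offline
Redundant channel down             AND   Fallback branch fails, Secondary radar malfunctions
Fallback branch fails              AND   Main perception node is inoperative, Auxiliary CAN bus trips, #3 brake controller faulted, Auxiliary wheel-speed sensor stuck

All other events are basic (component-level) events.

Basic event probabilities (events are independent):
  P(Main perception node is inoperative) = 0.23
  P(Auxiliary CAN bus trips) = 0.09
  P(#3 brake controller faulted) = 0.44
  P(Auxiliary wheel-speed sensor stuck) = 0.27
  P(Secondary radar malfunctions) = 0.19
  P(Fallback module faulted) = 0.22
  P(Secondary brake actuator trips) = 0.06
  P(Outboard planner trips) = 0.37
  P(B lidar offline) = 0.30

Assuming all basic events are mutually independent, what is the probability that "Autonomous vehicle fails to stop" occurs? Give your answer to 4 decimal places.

P(Fallback branch fails) [AND] = 0.23 × 0.09 × 0.44 × 0.27 = 0.002459
P(Redundant channel down) [AND] = 0.002459 × 0.19 = 0.000467
P(Perception stack inoperative) [OR] = 1 − (1−0.06) × (1−0.37) × (1−0.30) = 0.585460
P(Actuation path unavailable) [OR] = 1 − (1−0.22) × (1−0.585460) = 0.676659
P(Autonomous vehicle fails to stop) [OR] = 1 − (1−0.000467) × (1−0.676659) = 0.676810
Rounded to 4 decimal places: P(Autonomous vehicle fails to stop) ≈ 0.6768.

0.6768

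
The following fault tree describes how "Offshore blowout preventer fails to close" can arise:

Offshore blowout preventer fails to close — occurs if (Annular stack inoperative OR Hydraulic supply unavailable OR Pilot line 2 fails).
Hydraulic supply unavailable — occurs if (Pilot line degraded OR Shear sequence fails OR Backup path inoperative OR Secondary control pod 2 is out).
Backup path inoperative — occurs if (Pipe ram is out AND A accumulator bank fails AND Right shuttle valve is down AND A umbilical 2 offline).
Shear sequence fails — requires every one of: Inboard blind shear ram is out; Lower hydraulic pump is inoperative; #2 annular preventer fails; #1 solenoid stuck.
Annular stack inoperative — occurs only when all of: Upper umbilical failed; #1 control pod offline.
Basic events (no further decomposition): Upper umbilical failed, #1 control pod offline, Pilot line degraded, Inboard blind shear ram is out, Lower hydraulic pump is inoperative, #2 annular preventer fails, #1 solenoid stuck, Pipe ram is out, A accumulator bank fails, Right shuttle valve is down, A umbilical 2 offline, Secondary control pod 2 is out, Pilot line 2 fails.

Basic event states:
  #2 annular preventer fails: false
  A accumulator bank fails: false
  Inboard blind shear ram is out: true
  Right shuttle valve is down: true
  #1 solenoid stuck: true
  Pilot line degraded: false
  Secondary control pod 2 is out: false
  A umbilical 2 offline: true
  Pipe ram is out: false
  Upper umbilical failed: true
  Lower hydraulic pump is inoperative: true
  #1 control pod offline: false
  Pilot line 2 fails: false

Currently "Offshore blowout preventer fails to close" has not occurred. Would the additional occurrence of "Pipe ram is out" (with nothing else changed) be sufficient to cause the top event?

No

Counterfactual: set "Pipe ram is out" to occurred.
Annular stack inoperative [AND]: Upper umbilical failed=occurs, #1 control pod offline=not → not all inputs occur → does not occur.
Shear sequence fails [AND]: Inboard blind shear ram is out=occurs, Lower hydraulic pump is inoperative=occurs, #2 annular preventer fails=not, #1 solenoid stuck=occurs → not all inputs occur → does not occur.
Backup path inoperative [AND]: Pipe ram is out=occurs, A accumulator bank fails=not, Right shuttle valve is down=occurs, A umbilical 2 offline=occurs → not all inputs occur → does not occur.
Hydraulic supply unavailable [OR]: Pilot line degraded=not, Shear sequence fails=not, Backup path inoperative=not, Secondary control pod 2 is out=not → no input occurs → does not occur.
Offshore blowout preventer fails to close [OR]: Annular stack inoperative=not, Hydraulic supply unavailable=not, Pilot line 2 fails=not → no input occurs → does not occur.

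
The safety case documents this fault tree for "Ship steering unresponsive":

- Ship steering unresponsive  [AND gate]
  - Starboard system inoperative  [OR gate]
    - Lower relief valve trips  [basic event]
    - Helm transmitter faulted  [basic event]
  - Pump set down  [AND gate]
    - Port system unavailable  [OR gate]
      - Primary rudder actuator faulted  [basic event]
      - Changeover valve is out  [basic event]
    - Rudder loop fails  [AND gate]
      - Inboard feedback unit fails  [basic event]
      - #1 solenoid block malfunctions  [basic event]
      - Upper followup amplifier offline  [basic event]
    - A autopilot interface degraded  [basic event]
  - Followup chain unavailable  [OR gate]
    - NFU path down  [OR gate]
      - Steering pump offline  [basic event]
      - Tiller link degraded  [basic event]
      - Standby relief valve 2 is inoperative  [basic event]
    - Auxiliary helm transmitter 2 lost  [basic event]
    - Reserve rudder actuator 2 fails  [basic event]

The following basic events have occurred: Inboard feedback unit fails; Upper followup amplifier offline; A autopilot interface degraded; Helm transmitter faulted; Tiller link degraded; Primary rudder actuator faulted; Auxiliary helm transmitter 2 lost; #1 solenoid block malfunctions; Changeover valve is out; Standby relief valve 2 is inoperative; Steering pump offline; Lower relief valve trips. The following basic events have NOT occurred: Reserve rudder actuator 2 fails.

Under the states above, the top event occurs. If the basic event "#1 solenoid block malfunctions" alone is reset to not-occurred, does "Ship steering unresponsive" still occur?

Counterfactual: set "#1 solenoid block malfunctions" to not occurred.
Starboard system inoperative [OR]: Lower relief valve trips=occurs, Helm transmitter faulted=occurs → at least one input occurs → occurs.
Port system unavailable [OR]: Primary rudder actuator faulted=occurs, Changeover valve is out=occurs → at least one input occurs → occurs.
Rudder loop fails [AND]: Inboard feedback unit fails=occurs, #1 solenoid block malfunctions=not, Upper followup amplifier offline=occurs → not all inputs occur → does not occur.
Pump set down [AND]: Port system unavailable=occurs, Rudder loop fails=not, A autopilot interface degraded=occurs → not all inputs occur → does not occur.
NFU path down [OR]: Steering pump offline=occurs, Tiller link degraded=occurs, Standby relief valve 2 is inoperative=occurs → at least one input occurs → occurs.
Followup chain unavailable [OR]: NFU path down=occurs, Auxiliary helm transmitter 2 lost=occurs, Reserve rudder actuator 2 fails=not → at least one input occurs → occurs.
Ship steering unresponsive [AND]: Starboard system inoperative=occurs, Pump set down=not, Followup chain unavailable=occurs → not all inputs occur → does not occur.

No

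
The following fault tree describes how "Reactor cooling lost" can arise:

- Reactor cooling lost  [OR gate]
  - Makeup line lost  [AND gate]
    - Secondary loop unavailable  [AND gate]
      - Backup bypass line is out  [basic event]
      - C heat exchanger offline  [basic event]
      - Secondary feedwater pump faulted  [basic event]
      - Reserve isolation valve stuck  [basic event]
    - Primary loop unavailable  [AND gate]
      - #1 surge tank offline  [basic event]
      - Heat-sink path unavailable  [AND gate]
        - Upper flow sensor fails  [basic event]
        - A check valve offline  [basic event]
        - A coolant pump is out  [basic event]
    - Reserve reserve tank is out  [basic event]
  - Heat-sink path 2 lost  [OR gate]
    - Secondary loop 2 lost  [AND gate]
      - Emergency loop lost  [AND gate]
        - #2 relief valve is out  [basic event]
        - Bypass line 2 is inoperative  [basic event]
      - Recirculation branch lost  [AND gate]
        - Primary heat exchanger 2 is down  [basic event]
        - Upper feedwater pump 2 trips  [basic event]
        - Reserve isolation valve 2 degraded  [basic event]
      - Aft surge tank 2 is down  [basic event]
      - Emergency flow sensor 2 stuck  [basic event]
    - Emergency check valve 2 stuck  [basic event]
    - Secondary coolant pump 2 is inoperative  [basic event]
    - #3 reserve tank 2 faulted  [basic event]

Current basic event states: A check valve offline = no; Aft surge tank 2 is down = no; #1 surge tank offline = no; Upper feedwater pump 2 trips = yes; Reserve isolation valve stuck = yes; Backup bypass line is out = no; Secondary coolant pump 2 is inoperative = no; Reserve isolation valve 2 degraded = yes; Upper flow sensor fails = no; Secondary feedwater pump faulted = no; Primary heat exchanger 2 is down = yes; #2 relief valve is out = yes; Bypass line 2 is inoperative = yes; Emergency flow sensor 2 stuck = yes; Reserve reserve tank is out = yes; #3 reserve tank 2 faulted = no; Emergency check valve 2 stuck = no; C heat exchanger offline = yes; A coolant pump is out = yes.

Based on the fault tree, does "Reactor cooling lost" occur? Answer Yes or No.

Secondary loop unavailable [AND]: Backup bypass line is out=not, C heat exchanger offline=occurs, Secondary feedwater pump faulted=not, Reserve isolation valve stuck=occurs → not all inputs occur → does not occur.
Heat-sink path unavailable [AND]: Upper flow sensor fails=not, A check valve offline=not, A coolant pump is out=occurs → not all inputs occur → does not occur.
Primary loop unavailable [AND]: #1 surge tank offline=not, Heat-sink path unavailable=not → not all inputs occur → does not occur.
Makeup line lost [AND]: Secondary loop unavailable=not, Primary loop unavailable=not, Reserve reserve tank is out=occurs → not all inputs occur → does not occur.
Emergency loop lost [AND]: #2 relief valve is out=occurs, Bypass line 2 is inoperative=occurs → all inputs occur → occurs.
Recirculation branch lost [AND]: Primary heat exchanger 2 is down=occurs, Upper feedwater pump 2 trips=occurs, Reserve isolation valve 2 degraded=occurs → all inputs occur → occurs.
Secondary loop 2 lost [AND]: Emergency loop lost=occurs, Recirculation branch lost=occurs, Aft surge tank 2 is down=not, Emergency flow sensor 2 stuck=occurs → not all inputs occur → does not occur.
Heat-sink path 2 lost [OR]: Secondary loop 2 lost=not, Emergency check valve 2 stuck=not, Secondary coolant pump 2 is inoperative=not, #3 reserve tank 2 faulted=not → no input occurs → does not occur.
Reactor cooling lost [OR]: Makeup line lost=not, Heat-sink path 2 lost=not → no input occurs → does not occur.

No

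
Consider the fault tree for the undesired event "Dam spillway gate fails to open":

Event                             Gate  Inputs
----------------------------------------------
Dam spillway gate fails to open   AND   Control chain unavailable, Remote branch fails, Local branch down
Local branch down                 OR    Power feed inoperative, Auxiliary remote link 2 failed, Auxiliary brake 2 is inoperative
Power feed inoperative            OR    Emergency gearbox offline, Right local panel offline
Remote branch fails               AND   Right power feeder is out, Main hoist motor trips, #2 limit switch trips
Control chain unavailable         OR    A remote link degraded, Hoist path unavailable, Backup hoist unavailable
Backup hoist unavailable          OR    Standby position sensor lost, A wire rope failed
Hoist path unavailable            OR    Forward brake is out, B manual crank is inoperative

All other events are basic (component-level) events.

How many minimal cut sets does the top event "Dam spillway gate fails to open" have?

Hoist path unavailable [OR]: union of children's cut sets → 2 cut set(s).
Backup hoist unavailable [OR]: union of children's cut sets → 2 cut set(s).
Control chain unavailable [OR]: union of children's cut sets → 5 cut set(s).
Remote branch fails [AND]: one cut set from each child combined → 1 × 1 × 1 = 1 cut set(s).
Power feed inoperative [OR]: union of children's cut sets → 2 cut set(s).
Local branch down [OR]: union of children's cut sets → 4 cut set(s).
Dam spillway gate fails to open [AND]: one cut set from each child combined → 5 × 1 × 4 = 20 cut set(s).

20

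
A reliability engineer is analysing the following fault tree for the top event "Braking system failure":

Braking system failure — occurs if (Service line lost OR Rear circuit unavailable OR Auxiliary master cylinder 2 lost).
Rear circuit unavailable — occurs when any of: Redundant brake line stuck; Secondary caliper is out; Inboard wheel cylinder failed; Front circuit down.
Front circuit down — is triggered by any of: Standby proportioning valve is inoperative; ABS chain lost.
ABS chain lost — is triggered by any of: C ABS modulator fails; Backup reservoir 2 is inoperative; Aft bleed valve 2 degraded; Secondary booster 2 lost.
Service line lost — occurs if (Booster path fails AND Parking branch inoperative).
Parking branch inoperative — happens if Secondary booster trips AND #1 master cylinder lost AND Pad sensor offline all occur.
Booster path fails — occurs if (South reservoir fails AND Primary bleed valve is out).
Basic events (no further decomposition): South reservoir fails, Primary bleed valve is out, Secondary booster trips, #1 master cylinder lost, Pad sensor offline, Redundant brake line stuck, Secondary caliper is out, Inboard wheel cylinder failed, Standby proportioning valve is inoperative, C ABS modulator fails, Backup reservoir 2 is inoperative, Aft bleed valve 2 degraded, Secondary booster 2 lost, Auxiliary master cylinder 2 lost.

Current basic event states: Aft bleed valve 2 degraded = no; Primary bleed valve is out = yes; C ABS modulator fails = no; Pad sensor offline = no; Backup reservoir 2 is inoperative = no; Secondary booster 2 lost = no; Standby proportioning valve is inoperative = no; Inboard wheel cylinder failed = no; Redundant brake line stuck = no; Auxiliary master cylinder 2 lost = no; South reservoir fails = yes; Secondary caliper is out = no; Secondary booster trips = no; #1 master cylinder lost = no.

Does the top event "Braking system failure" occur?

No

Booster path fails [AND]: South reservoir fails=occurs, Primary bleed valve is out=occurs → all inputs occur → occurs.
Parking branch inoperative [AND]: Secondary booster trips=not, #1 master cylinder lost=not, Pad sensor offline=not → not all inputs occur → does not occur.
Service line lost [AND]: Booster path fails=occurs, Parking branch inoperative=not → not all inputs occur → does not occur.
ABS chain lost [OR]: C ABS modulator fails=not, Backup reservoir 2 is inoperative=not, Aft bleed valve 2 degraded=not, Secondary booster 2 lost=not → no input occurs → does not occur.
Front circuit down [OR]: Standby proportioning valve is inoperative=not, ABS chain lost=not → no input occurs → does not occur.
Rear circuit unavailable [OR]: Redundant brake line stuck=not, Secondary caliper is out=not, Inboard wheel cylinder failed=not, Front circuit down=not → no input occurs → does not occur.
Braking system failure [OR]: Service line lost=not, Rear circuit unavailable=not, Auxiliary master cylinder 2 lost=not → no input occurs → does not occur.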